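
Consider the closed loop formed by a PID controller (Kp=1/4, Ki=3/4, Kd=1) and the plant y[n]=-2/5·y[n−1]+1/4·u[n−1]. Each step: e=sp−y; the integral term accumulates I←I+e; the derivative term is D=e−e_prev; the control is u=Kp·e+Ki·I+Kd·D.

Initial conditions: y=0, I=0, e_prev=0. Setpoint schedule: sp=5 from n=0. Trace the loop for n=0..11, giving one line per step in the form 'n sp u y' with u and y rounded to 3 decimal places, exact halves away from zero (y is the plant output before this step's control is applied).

0 5 10.000 0.000
1 5 3.750 2.500
2 5 13.250 -0.063
3 5 7.684 3.338
4 5 17.834 0.586
5 5 11.117 4.224
6 5 21.606 1.090
7 5 13.652 4.966
8 5 24.632 1.427
9 5 15.452 5.587
10 5 27.090 1.628
11 5 16.674 6.121

(exact arithmetic carried between steps; '≈' marks a value shown rounded to 6 d.p. or computed from one; I and e_prev carry over from the previous line; the table rounds u and y to 3 d.p., halves away from zero)
n=0: y=0, sp=5, e=sp−y=5; I=5, D=e−e_prev=5; u=1/4·5+3/4·5+1·5=10; next y=-2/5·0+1/4·10=2.5
n=1: y=2.5, sp=5, e=sp−y=2.5; I=7.5, D=e−e_prev=-2.5; u=1/4·2.5+3/4·7.5+1·(-2.5)=3.75; next y=-2/5·2.5+1/4·3.75=-0.0625
n=2: y=-0.0625, sp=5, e=sp−y=5.0625; I=12.5625, D=e−e_prev=2.5625; u=1/4·5.0625+3/4·12.5625+1·2.5625=13.25; next y=-2/5·(-0.0625)+1/4·13.25=3.3375
n=3: y=3.3375, sp=5, e=sp−y=1.6625; I=14.225, D=e−e_prev=-3.4; u=1/4·1.6625+3/4·14.225+1·(-3.4)=7.684375; next y=-2/5·3.3375+1/4·7.684375≈0.586094
n=4: y≈0.586094, sp=5, e=sp−y≈4.413906; I≈18.638906, D=e−e_prev≈2.751406; u=1/4·4.413906+3/4·18.638906+1·2.751406≈17.834063; next y=-2/5·0.586094+1/4·17.834063≈4.224078
n=5: y≈4.224078, sp=5, e=sp−y≈0.775922; I≈19.414828, D=e−e_prev≈-3.637984; u=1/4·0.775922+3/4·19.414828+1·(-3.637984)≈11.117117; next y=-2/5·4.224078+1/4·11.117117≈1.089648
n=6: y≈1.089648, sp=5, e=sp−y≈3.910352; I≈23.325180, D=e−e_prev≈3.134430; u=1/4·3.910352+3/4·23.325180+1·3.134430≈21.605903; next y=-2/5·1.089648+1/4·21.605903≈4.965617
n=7: y≈4.965617, sp=5, e=sp−y≈0.034383; I≈23.359564, D=e−e_prev≈-3.875969; u=1/4·0.034383+3/4·23.359564+1·(-3.875969)≈13.652300; next y=-2/5·4.965617+1/4·13.652300≈1.426828
n=8: y≈1.426828, sp=5, e=sp−y≈3.573172; I≈26.932735, D=e−e_prev≈3.538788; u=1/4·3.573172+3/4·26.932735+1·3.538788≈24.631632; next y=-2/5·1.426828+1/4·24.631632≈5.587177
n=9: y≈5.587177, sp=5, e=sp−y≈-0.587177; I≈26.345558, D=e−e_prev≈-4.160348; u=1/4·(-0.587177)+3/4·26.345558+1·(-4.160348)≈15.452026; next y=-2/5·5.587177+1/4·15.452026≈1.628136
n=10: y≈1.628136, sp=5, e=sp−y≈3.371864; I≈29.717423, D=e−e_prev≈3.959041; u=1/4·3.371864+3/4·29.717423+1·3.959041≈27.090074; next y=-2/5·1.628136+1/4·27.090074≈6.121264
n=11: y≈6.121264, sp=5, e=sp−y≈-1.121264; I≈28.596158, D=e−e_prev≈-4.493128; u=1/4·(-1.121264)+3/4·28.596158+1·(-4.493128)≈16.673674; next y=-2/5·6.121264+1/4·16.673674≈1.719913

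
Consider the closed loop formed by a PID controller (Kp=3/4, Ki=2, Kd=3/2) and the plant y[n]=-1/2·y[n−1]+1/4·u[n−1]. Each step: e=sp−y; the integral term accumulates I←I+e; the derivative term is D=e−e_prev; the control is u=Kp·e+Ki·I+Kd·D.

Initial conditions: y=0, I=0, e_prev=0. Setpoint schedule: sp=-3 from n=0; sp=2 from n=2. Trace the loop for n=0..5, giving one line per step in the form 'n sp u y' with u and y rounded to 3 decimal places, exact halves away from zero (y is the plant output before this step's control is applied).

0 -3 -12.750 0.000
1 -3 -0.703 -3.188
2 2 -3.433 1.418
3 2 9.826 -1.567
4 2 -7.948 3.240
5 2 25.883 -3.607

(exact arithmetic carried between steps; '≈' marks a value shown rounded to 6 d.p. or computed from one; I and e_prev carry over from the previous line; the table rounds u and y to 3 d.p., halves away from zero)
n=0: y=0, sp=-3, e=sp−y=-3; I=-3, D=e−e_prev=-3; u=3/4·(-3)+2·(-3)+3/2·(-3)=-12.75; next y=-1/2·0+1/4·(-12.75)=-3.1875
n=1: y=-3.1875, sp=-3, e=sp−y=0.1875; I=-2.8125, D=e−e_prev=3.1875; u=3/4·0.1875+2·(-2.8125)+3/2·3.1875=-0.703125; next y=-1/2·(-3.1875)+1/4·(-0.703125)≈1.417969
n=2: y≈1.417969, sp=2, e=sp−y≈0.582031; I≈-2.230469, D=e−e_prev≈0.394531; u=3/4·0.582031+2·(-2.230469)+3/2·0.394531≈-3.432617; next y=-1/2·1.417969+1/4·(-3.432617)≈-1.567139
n=3: y≈-1.567139, sp=2, e=sp−y≈3.567139; I≈1.336670, D=e−e_prev≈2.985107; u=3/4·3.567139+2·1.336670+3/2·2.985107≈9.826355; next y=-1/2·(-1.567139)+1/4·9.826355≈3.240158
n=4: y≈3.240158, sp=2, e=sp−y≈-1.240158; I≈0.096512, D=e−e_prev≈-4.807297; u=3/4·(-1.240158)+2·0.096512+3/2·(-4.807297)≈-7.948040; next y=-1/2·3.240158+1/4·(-7.948040)≈-3.607089
n=5: y≈-3.607089, sp=2, e=sp−y≈5.607089; I≈5.703601, D=e−e_prev≈6.847247; u=3/4·5.607089+2·5.703601+3/2·6.847247≈25.883389; next y=-1/2·(-3.607089)+1/4·25.883389≈8.274392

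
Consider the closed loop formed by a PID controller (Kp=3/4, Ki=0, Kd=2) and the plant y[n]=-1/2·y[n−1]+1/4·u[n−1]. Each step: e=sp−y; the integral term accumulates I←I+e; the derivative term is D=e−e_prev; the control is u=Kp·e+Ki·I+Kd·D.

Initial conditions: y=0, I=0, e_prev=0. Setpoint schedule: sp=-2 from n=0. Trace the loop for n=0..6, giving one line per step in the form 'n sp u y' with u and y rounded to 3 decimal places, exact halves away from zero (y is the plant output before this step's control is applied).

(exact arithmetic carried between steps; '≈' marks a value shown rounded to 6 d.p. or computed from one; I and e_prev carry over from the previous line; the table rounds u and y to 3 d.p., halves away from zero)
n=0: y=0, sp=-2, e=sp−y=-2; I=-2, D=e−e_prev=-2; u=3/4·(-2)+0·(-2)+2·(-2)=-5.5; next y=-1/2·0+1/4·(-5.5)=-1.375
n=1: y=-1.375, sp=-2, e=sp−y=-0.625; I=-2.625, D=e−e_prev=1.375; u=3/4·(-0.625)+0·(-2.625)+2·1.375=2.28125; next y=-1/2·(-1.375)+1/4·2.28125≈1.257813
n=2: y≈1.257813, sp=-2, e=sp−y≈-3.257813; I≈-5.882813, D=e−e_prev≈-2.632813; u=3/4·(-3.257813)+0·(-5.882813)+2·(-2.632813)≈-7.708984; next y=-1/2·1.257813+1/4·(-7.708984)≈-2.556152
n=3: y≈-2.556152, sp=-2, e=sp−y≈0.556152; I≈-5.326660, D=e−e_prev≈3.813965; u=3/4·0.556152+0·(-5.326660)+2·3.813965≈8.045044; next y=-1/2·(-2.556152)+1/4·8.045044≈3.289337
n=4: y≈3.289337, sp=-2, e=sp−y≈-5.289337; I≈-10.615997, D=e−e_prev≈-5.845490; u=3/4·(-5.289337)+0·(-10.615997)+2·(-5.845490)≈-15.657982; next y=-1/2·3.289337+1/4·(-15.657982)≈-5.559164
n=5: y≈-5.559164, sp=-2, e=sp−y≈3.559164; I≈-7.056833, D=e−e_prev≈8.848501; u=3/4·3.559164+0·(-7.056833)+2·8.848501≈20.366375; next y=-1/2·(-5.559164)+1/4·20.366375≈7.871176
n=6: y≈7.871176, sp=-2, e=sp−y≈-9.871176; I≈-16.928009, D=e−e_prev≈-13.430340; u=3/4·(-9.871176)+0·(-16.928009)+2·(-13.430340)≈-34.264062; next y=-1/2·7.871176+1/4·(-34.264062)≈-12.501603

0 -2 -5.500 0.000
1 -2 2.281 -1.375
2 -2 -7.709 1.258
3 -2 8.045 -2.556
4 -2 -15.658 3.289
5 -2 20.366 -5.559
6 -2 -34.264 7.871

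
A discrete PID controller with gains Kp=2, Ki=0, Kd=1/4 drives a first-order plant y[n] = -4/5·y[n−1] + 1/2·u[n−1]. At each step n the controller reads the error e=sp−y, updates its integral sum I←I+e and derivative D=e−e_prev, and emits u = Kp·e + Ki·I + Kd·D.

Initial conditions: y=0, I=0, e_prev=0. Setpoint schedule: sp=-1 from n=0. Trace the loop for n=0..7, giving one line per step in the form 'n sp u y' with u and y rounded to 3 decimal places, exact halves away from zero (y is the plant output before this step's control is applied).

0 -1 -2.250 0.000
1 -1 0.531 -1.125
2 -1 -4.904 1.166
3 -1 5.906 -3.384
4 -1 -15.583 5.661
5 -1 27.135 -12.320
6 -1 -57.783 23.424
7 -1 111.025 -47.631

(exact arithmetic carried between steps; '≈' marks a value shown rounded to 6 d.p. or computed from one; I and e_prev carry over from the previous line; the table rounds u and y to 3 d.p., halves away from zero)
n=0: y=0, sp=-1, e=sp−y=-1; I=-1, D=e−e_prev=-1; u=2·(-1)+0·(-1)+1/4·(-1)=-2.25; next y=-4/5·0+1/2·(-2.25)=-1.125
n=1: y=-1.125, sp=-1, e=sp−y=0.125; I=-0.875, D=e−e_prev=1.125; u=2·0.125+0·(-0.875)+1/4·1.125=0.53125; next y=-4/5·(-1.125)+1/2·0.53125=1.165625
n=2: y=1.165625, sp=-1, e=sp−y=-2.165625; I=-3.040625, D=e−e_prev=-2.290625; u=2·(-2.165625)+0·(-3.040625)+1/4·(-2.290625)≈-4.903906; next y=-4/5·1.165625+1/2·(-4.903906)≈-3.384453
n=3: y≈-3.384453, sp=-1, e=sp−y≈2.384453; I≈-0.656172, D=e−e_prev≈4.550078; u=2·2.384453+0·(-0.656172)+1/4·4.550078≈5.906426; next y=-4/5·(-3.384453)+1/2·5.906426≈5.660775
n=4: y≈5.660775, sp=-1, e=sp−y≈-6.660775; I≈-7.316947, D=e−e_prev≈-9.045229; u=2·(-6.660775)+0·(-7.316947)+1/4·(-9.045229)≈-15.582858; next y=-4/5·5.660775+1/2·(-15.582858)≈-12.320049
n=5: y≈-12.320049, sp=-1, e=sp−y≈11.320049; I≈4.003102, D=e−e_prev≈17.980825; u=2·11.320049+0·4.003102+1/4·17.980825≈27.135305; next y=-4/5·(-12.320049)+1/2·27.135305≈23.423692
n=6: y≈23.423692, sp=-1, e=sp−y≈-24.423692; I≈-20.420590, D=e−e_prev≈-35.743741; u=2·(-24.423692)+0·(-20.420590)+1/4·(-35.743741)≈-57.783319; next y=-4/5·23.423692+1/2·(-57.783319)≈-47.630613
n=7: y≈-47.630613, sp=-1, e=sp−y≈46.630613; I≈26.210023, D=e−e_prev≈71.054305; u=2·46.630613+0·26.210023+1/4·71.054305≈111.024802; next y=-4/5·(-47.630613)+1/2·111.024802≈93.616891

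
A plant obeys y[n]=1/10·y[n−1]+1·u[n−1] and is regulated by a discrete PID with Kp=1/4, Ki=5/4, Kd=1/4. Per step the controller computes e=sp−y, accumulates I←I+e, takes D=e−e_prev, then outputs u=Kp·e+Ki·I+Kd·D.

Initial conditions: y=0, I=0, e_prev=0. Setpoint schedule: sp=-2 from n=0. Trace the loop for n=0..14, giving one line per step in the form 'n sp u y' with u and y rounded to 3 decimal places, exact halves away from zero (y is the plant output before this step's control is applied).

0 -2 -3.500 0.000
1 -2 0.625 -3.500
2 -2 -4.981 0.275
3 -2 2.269 -4.954
4 -2 -7.119 1.774
5 -2 5.098 -6.942
6 -2 -10.758 4.403
7 -2 9.836 -10.318
8 -2 -16.910 8.804
9 -2 17.824 -16.030
10 -2 -27.287 16.221
11 -2 31.300 -25.664
12 -2 -44.787 28.733
13 -2 54.028 -41.914
14 -2 -74.305 49.837

(exact arithmetic carried between steps; '≈' marks a value shown rounded to 6 d.p. or computed from one; I and e_prev carry over from the previous line; the table rounds u and y to 3 d.p., halves away from zero)
n=0: y=0, sp=-2, e=sp−y=-2; I=-2, D=e−e_prev=-2; u=1/4·(-2)+5/4·(-2)+1/4·(-2)=-3.5; next y=1/10·0+1·(-3.5)=-3.5
n=1: y=-3.5, sp=-2, e=sp−y=1.5; I=-0.5, D=e−e_prev=3.5; u=1/4·1.5+5/4·(-0.5)+1/4·3.5=0.625; next y=1/10·(-3.5)+1·0.625=0.275
n=2: y=0.275, sp=-2, e=sp−y=-2.275; I=-2.775, D=e−e_prev=-3.775; u=1/4·(-2.275)+5/4·(-2.775)+1/4·(-3.775)=-4.98125; next y=1/10·0.275+1·(-4.98125)=-4.95375
n=3: y=-4.95375, sp=-2, e=sp−y=2.95375; I=0.17875, D=e−e_prev=5.22875; u=1/4·2.95375+5/4·0.17875+1/4·5.22875≈2.269063; next y=1/10·(-4.95375)+1·2.269063≈1.773688
n=4: y≈1.773688, sp=-2, e=sp−y≈-3.773688; I≈-3.594938, D=e−e_prev≈-6.727438; u=1/4·(-3.773688)+5/4·(-3.594938)+1/4·(-6.727438)≈-7.118953; next y=1/10·1.773688+1·(-7.118953)≈-6.941584
n=5: y≈-6.941584, sp=-2, e=sp−y≈4.941584; I≈1.346647, D=e−e_prev≈8.715272; u=1/4·4.941584+5/4·1.346647+1/4·8.715272≈5.097523; next y=1/10·(-6.941584)+1·5.097523≈4.403364
n=6: y≈4.403364, sp=-2, e=sp−y≈-6.403364; I≈-5.056717, D=e−e_prev≈-11.344949; u=1/4·(-6.403364)+5/4·(-5.056717)+1/4·(-11.344949)≈-10.757975; next y=1/10·4.403364+1·(-10.757975)≈-10.317638
n=7: y≈-10.317638, sp=-2, e=sp−y≈8.317638; I≈3.260921, D=e−e_prev≈14.721003; u=1/4·8.317638+5/4·3.260921+1/4·14.721003≈9.835812; next y=1/10·(-10.317638)+1·9.835812≈8.804048
n=8: y≈8.804048, sp=-2, e=sp−y≈-10.804048; I≈-7.543127, D=e−e_prev≈-19.121686; u=1/4·(-10.804048)+5/4·(-7.543127)+1/4·(-19.121686)≈-16.910342; next y=1/10·8.804048+1·(-16.910342)≈-16.029937
n=9: y≈-16.029937, sp=-2, e=sp−y≈14.029937; I≈6.486810, D=e−e_prev≈24.833985; u=1/4·14.029937+5/4·6.486810+1/4·24.833985≈17.824494; next y=1/10·(-16.029937)+1·17.824494≈16.221500
n=10: y≈16.221500, sp=-2, e=sp−y≈-18.221500; I≈-11.734689, D=e−e_prev≈-32.251437; u=1/4·(-18.221500)+5/4·(-11.734689)+1/4·(-32.251437)≈-27.286596; next y=1/10·16.221500+1·(-27.286596)≈-25.664446
n=11: y≈-25.664446, sp=-2, e=sp−y≈23.664446; I≈11.929757, D=e−e_prev≈41.885946; u=1/4·23.664446+5/4·11.929757+1/4·41.885946≈31.299794; next y=1/10·(-25.664446)+1·31.299794≈28.733349
n=12: y≈28.733349, sp=-2, e=sp−y≈-30.733349; I≈-18.803593, D=e−e_prev≈-54.397795; u=1/4·(-30.733349)+5/4·(-18.803593)+1/4·(-54.397795)≈-44.787277; next y=1/10·28.733349+1·(-44.787277)≈-41.913942
n=13: y≈-41.913942, sp=-2, e=sp−y≈39.913942; I≈21.110349, D=e−e_prev≈70.647291; u=1/4·39.913942+5/4·21.110349+1/4·70.647291≈54.028245; next y=1/10·(-41.913942)+1·54.028245≈49.836851
n=14: y≈49.836851, sp=-2, e=sp−y≈-51.836851; I≈-30.726501, D=e−e_prev≈-91.750792; u=1/4·(-51.836851)+5/4·(-30.726501)+1/4·(-91.750792)≈-74.305037; next y=1/10·49.836851+1·(-74.305037)≈-69.321352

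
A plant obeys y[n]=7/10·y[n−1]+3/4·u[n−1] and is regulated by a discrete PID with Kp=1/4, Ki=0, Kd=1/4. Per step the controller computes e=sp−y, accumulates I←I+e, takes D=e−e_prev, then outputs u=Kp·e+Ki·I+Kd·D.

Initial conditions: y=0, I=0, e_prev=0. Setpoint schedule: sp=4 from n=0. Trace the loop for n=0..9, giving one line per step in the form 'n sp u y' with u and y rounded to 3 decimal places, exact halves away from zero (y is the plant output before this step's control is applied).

0 4 2.000 0.000
1 4 0.250 1.500
2 4 0.756 1.238
3 4 0.593 1.433
4 4 0.634 1.448
5 4 0.617 1.489
6 4 0.620 1.506
7 4 0.617 1.519
8 4 0.617 1.526
9 4 0.616 1.531

(exact arithmetic carried between steps; '≈' marks a value shown rounded to 6 d.p. or computed from one; I and e_prev carry over from the previous line; the table rounds u and y to 3 d.p., halves away from zero)
n=0: y=0, sp=4, e=sp−y=4; I=4, D=e−e_prev=4; u=1/4·4+0·4+1/4·4=2; next y=7/10·0+3/4·2=1.5
n=1: y=1.5, sp=4, e=sp−y=2.5; I=6.5, D=e−e_prev=-1.5; u=1/4·2.5+0·6.5+1/4·(-1.5)=0.25; next y=7/10·1.5+3/4·0.25=1.2375
n=2: y=1.2375, sp=4, e=sp−y=2.7625; I=9.2625, D=e−e_prev=0.2625; u=1/4·2.7625+0·9.2625+1/4·0.2625=0.75625; next y=7/10·1.2375+3/4·0.75625≈1.433438
n=3: y≈1.433438, sp=4, e=sp−y≈2.566563; I≈11.829063, D=e−e_prev≈-0.195938; u=1/4·2.566563+0·11.829063+1/4·(-0.195938)≈0.592656; next y=7/10·1.433438+3/4·0.592656≈1.447898
n=4: y≈1.447898, sp=4, e=sp−y≈2.552102; I≈14.381164, D=e−e_prev≈-0.014461; u=1/4·2.552102+0·14.381164+1/4·(-0.014461)≈0.634410; next y=7/10·1.447898+3/4·0.634410≈1.489337
n=5: y≈1.489337, sp=4, e=sp−y≈2.510663; I≈16.891828, D=e−e_prev≈-0.041438; u=1/4·2.510663+0·16.891828+1/4·(-0.041438)≈0.617306; next y=7/10·1.489337+3/4·0.617306≈1.505515
n=6: y≈1.505515, sp=4, e=sp−y≈2.494485; I≈19.386312, D=e−e_prev≈-0.016179; u=1/4·2.494485+0·19.386312+1/4·(-0.016179)≈0.619576; next y=7/10·1.505515+3/4·0.619576≈1.518543
n=7: y≈1.518543, sp=4, e=sp−y≈2.481457; I≈21.867769, D=e−e_prev≈-0.013028; u=1/4·2.481457+0·21.867769+1/4·(-0.013028)≈0.617107; next y=7/10·1.518543+3/4·0.617107≈1.525811
n=8: y≈1.525811, sp=4, e=sp−y≈2.474189; I≈24.341959, D=e−e_prev≈-0.007268; u=1/4·2.474189+0·24.341959+1/4·(-0.007268)≈0.616730; next y=7/10·1.525811+3/4·0.616730≈1.530615
n=9: y≈1.530615, sp=4, e=sp−y≈2.469385; I≈26.811343, D=e−e_prev≈-0.004805; u=1/4·2.469385+0·26.811343+1/4·(-0.004805)≈0.616145; next y=7/10·1.530615+3/4·0.616145≈1.533539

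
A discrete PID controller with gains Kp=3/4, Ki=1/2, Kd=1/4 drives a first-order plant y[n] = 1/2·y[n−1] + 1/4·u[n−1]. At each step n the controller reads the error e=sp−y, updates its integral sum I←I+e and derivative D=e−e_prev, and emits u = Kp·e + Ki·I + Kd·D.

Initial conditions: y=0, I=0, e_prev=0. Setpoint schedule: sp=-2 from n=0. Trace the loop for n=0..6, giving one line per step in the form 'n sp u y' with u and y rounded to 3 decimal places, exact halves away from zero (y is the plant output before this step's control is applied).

0 -2 -3.000 0.000
1 -2 -2.375 -0.750
2 -2 -2.859 -0.969
3 -2 -3.084 -1.199
4 -2 -3.285 -1.371
5 -2 -3.439 -1.507
6 -2 -3.560 -1.613

(exact arithmetic carried between steps; '≈' marks a value shown rounded to 6 d.p. or computed from one; I and e_prev carry over from the previous line; the table rounds u and y to 3 d.p., halves away from zero)
n=0: y=0, sp=-2, e=sp−y=-2; I=-2, D=e−e_prev=-2; u=3/4·(-2)+1/2·(-2)+1/4·(-2)=-3; next y=1/2·0+1/4·(-3)=-0.75
n=1: y=-0.75, sp=-2, e=sp−y=-1.25; I=-3.25, D=e−e_prev=0.75; u=3/4·(-1.25)+1/2·(-3.25)+1/4·0.75=-2.375; next y=1/2·(-0.75)+1/4·(-2.375)=-0.96875
n=2: y=-0.96875, sp=-2, e=sp−y=-1.03125; I=-4.28125, D=e−e_prev=0.21875; u=3/4·(-1.03125)+1/2·(-4.28125)+1/4·0.21875=-2.859375; next y=1/2·(-0.96875)+1/4·(-2.859375)≈-1.199219
n=3: y≈-1.199219, sp=-2, e=sp−y≈-0.800781; I≈-5.082031, D=e−e_prev≈0.230469; u=3/4·(-0.800781)+1/2·(-5.082031)+1/4·0.230469≈-3.083984; next y=1/2·(-1.199219)+1/4·(-3.083984)≈-1.370605
n=4: y≈-1.370605, sp=-2, e=sp−y≈-0.629395; I≈-5.711426, D=e−e_prev≈0.171387; u=3/4·(-0.629395)+1/2·(-5.711426)+1/4·0.171387≈-3.284912; next y=1/2·(-1.370605)+1/4·(-3.284912)≈-1.506531
n=5: y≈-1.506531, sp=-2, e=sp−y≈-0.493469; I≈-6.204895, D=e−e_prev≈0.135925; u=3/4·(-0.493469)+1/2·(-6.204895)+1/4·0.135925≈-3.438568; next y=1/2·(-1.506531)+1/4·(-3.438568)≈-1.612907
n=6: y≈-1.612907, sp=-2, e=sp−y≈-0.387093; I≈-6.591988, D=e−e_prev≈0.106377; u=3/4·(-0.387093)+1/2·(-6.591988)+1/4·0.106377≈-3.559719; next y=1/2·(-1.612907)+1/4·(-3.559719)≈-1.696383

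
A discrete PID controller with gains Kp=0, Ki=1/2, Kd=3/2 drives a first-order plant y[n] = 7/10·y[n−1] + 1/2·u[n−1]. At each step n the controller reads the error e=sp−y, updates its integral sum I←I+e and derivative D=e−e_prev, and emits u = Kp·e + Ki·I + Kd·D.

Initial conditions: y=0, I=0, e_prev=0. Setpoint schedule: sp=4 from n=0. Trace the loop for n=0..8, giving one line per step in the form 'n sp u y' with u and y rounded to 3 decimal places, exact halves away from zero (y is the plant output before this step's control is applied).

(exact arithmetic carried between steps; '≈' marks a value shown rounded to 6 d.p. or computed from one; I and e_prev carry over from the previous line; the table rounds u and y to 3 d.p., halves away from zero)
n=0: y=0, sp=4, e=sp−y=4; I=4, D=e−e_prev=4; u=0·4+1/2·4+3/2·4=8; next y=7/10·0+1/2·8=4
n=1: y=4, sp=4, e=sp−y=0; I=4, D=e−e_prev=-4; u=0·0+1/2·4+3/2·(-4)=-4; next y=7/10·4+1/2·(-4)=0.8
n=2: y=0.8, sp=4, e=sp−y=3.2; I=7.2, D=e−e_prev=3.2; u=0·3.2+1/2·7.2+3/2·3.2=8.4; next y=7/10·0.8+1/2·8.4=4.76
n=3: y=4.76, sp=4, e=sp−y=-0.76; I=6.44, D=e−e_prev=-3.96; u=0·(-0.76)+1/2·6.44+3/2·(-3.96)=-2.72; next y=7/10·4.76+1/2·(-2.72)=1.972
n=4: y=1.972, sp=4, e=sp−y=2.028; I=8.468, D=e−e_prev=2.788; u=0·2.028+1/2·8.468+3/2·2.788=8.416; next y=7/10·1.972+1/2·8.416=5.5884
n=5: y=5.5884, sp=4, e=sp−y=-1.5884; I=6.8796, D=e−e_prev=-3.6164; u=0·(-1.5884)+1/2·6.8796+3/2·(-3.6164)=-1.9848; next y=7/10·5.5884+1/2·(-1.9848)=2.91948
n=6: y=2.91948, sp=4, e=sp−y=1.08052; I=7.96012, D=e−e_prev=2.66892; u=0·1.08052+1/2·7.96012+3/2·2.66892=7.98344; next y=7/10·2.91948+1/2·7.98344=6.035356
n=7: y=6.035356, sp=4, e=sp−y=-2.035356; I=5.924764, D=e−e_prev=-3.115876; u=0·(-2.035356)+1/2·5.924764+3/2·(-3.115876)=-1.711432; next y=7/10·6.035356+1/2·(-1.711432)≈3.369033
n=8: y≈3.369033, sp=4, e=sp−y≈0.630967; I≈6.555731, D=e−e_prev≈2.666323; u=0·0.630967+1/2·6.555731+3/2·2.666323≈7.277350; next y=7/10·3.369033+1/2·7.277350≈5.996998

0 4 8.000 0.000
1 4 -4.000 4.000
2 4 8.400 0.800
3 4 -2.720 4.760
4 4 8.416 1.972
5 4 -1.985 5.588
6 4 7.983 2.919
7 4 -1.711 6.035
8 4 7.277 3.369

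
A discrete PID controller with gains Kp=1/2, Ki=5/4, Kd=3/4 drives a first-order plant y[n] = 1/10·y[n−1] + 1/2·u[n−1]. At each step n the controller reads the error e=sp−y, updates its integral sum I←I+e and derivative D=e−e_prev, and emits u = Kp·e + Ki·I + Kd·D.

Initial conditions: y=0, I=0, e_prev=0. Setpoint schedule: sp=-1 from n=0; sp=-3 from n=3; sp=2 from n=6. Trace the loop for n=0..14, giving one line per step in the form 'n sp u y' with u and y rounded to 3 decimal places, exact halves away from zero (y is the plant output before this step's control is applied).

0 -1 -2.500 0.000
1 -1 0.125 -1.250
2 -1 -3.469 -0.063
3 -3 -4.555 -1.741
4 -3 -4.111 -2.451
5 -3 -5.707 -2.300
6 2 7.990 -3.083
7 2 -6.918 3.686
8 2 12.993 -3.090
9 2 -8.921 6.188
10 2 17.877 -3.842
11 2 -13.333 8.554
12 2 23.684 -5.811
13 2 -20.006 11.261
14 2 31.567 -8.877

(exact arithmetic carried between steps; '≈' marks a value shown rounded to 6 d.p. or computed from one; I and e_prev carry over from the previous line; the table rounds u and y to 3 d.p., halves away from zero)
n=0: y=0, sp=-1, e=sp−y=-1; I=-1, D=e−e_prev=-1; u=1/2·(-1)+5/4·(-1)+3/4·(-1)=-2.5; next y=1/10·0+1/2·(-2.5)=-1.25
n=1: y=-1.25, sp=-1, e=sp−y=0.25; I=-0.75, D=e−e_prev=1.25; u=1/2·0.25+5/4·(-0.75)+3/4·1.25=0.125; next y=1/10·(-1.25)+1/2·0.125=-0.0625
n=2: y=-0.0625, sp=-1, e=sp−y=-0.9375; I=-1.6875, D=e−e_prev=-1.1875; u=1/2·(-0.9375)+5/4·(-1.6875)+3/4·(-1.1875)=-3.46875; next y=1/10·(-0.0625)+1/2·(-3.46875)=-1.740625
n=3: y=-1.740625, sp=-3, e=sp−y=-1.259375; I=-2.946875, D=e−e_prev=-0.321875; u=1/2·(-1.259375)+5/4·(-2.946875)+3/4·(-0.321875)≈-4.554688; next y=1/10·(-1.740625)+1/2·(-4.554688)≈-2.451406
n=4: y≈-2.451406, sp=-3, e=sp−y≈-0.548594; I≈-3.495469, D=e−e_prev≈0.710781; u=1/2·(-0.548594)+5/4·(-3.495469)+3/4·0.710781≈-4.110547; next y=1/10·(-2.451406)+1/2·(-4.110547)≈-2.300414
n=5: y≈-2.300414, sp=-3, e=sp−y≈-0.699586; I≈-4.195055, D=e−e_prev≈-0.150992; u=1/2·(-0.699586)+5/4·(-4.195055)+3/4·(-0.150992)≈-5.706855; next y=1/10·(-2.300414)+1/2·(-5.706855)≈-3.083469
n=6: y≈-3.083469, sp=2, e=sp−y≈5.083469; I≈0.888414, D=e−e_prev≈5.783055; u=1/2·5.083469+5/4·0.888414+3/4·5.783055≈7.989544; next y=1/10·(-3.083469)+1/2·7.989544≈3.686425
n=7: y≈3.686425, sp=2, e=sp−y≈-1.686425; I≈-0.798011, D=e−e_prev≈-6.769894; u=1/2·(-1.686425)+5/4·(-0.798011)+3/4·(-6.769894)≈-6.918146; next y=1/10·3.686425+1/2·(-6.918146)≈-3.090431
n=8: y≈-3.090431, sp=2, e=sp−y≈5.090431; I≈4.292420, D=e−e_prev≈6.776856; u=1/2·5.090431+5/4·4.292420+3/4·6.776856≈12.993382; next y=1/10·(-3.090431)+1/2·12.993382≈6.187648
n=9: y≈6.187648, sp=2, e=sp−y≈-4.187648; I≈0.104772, D=e−e_prev≈-9.278079; u=1/2·(-4.187648)+5/4·0.104772+3/4·(-9.278079)≈-8.921418; next y=1/10·6.187648+1/2·(-8.921418)≈-3.841944
n=10: y≈-3.841944, sp=2, e=sp−y≈5.841944; I≈5.946716, D=e−e_prev≈10.029592; u=1/2·5.841944+5/4·5.946716+3/4·10.029592≈17.876562; next y=1/10·(-3.841944)+1/2·17.876562≈8.554086
n=11: y≈8.554086, sp=2, e=sp−y≈-6.554086; I≈-0.607370, D=e−e_prev≈-12.396031; u=1/2·(-6.554086)+5/4·(-0.607370)+3/4·(-12.396031)≈-13.333279; next y=1/10·8.554086+1/2·(-13.333279)≈-5.811231
n=12: y≈-5.811231, sp=2, e=sp−y≈7.811231; I≈7.203861, D=e−e_prev≈14.365317; u=1/2·7.811231+5/4·7.203861+3/4·14.365317≈23.684429; next y=1/10·(-5.811231)+1/2·23.684429≈11.261092
n=13: y≈11.261092, sp=2, e=sp−y≈-9.261092; I≈-2.057231, D=e−e_prev≈-17.072322; u=1/2·(-9.261092)+5/4·(-2.057231)+3/4·(-17.072322)≈-20.006326; next y=1/10·11.261092+1/2·(-20.006326)≈-8.877054
n=14: y≈-8.877054, sp=2, e=sp−y≈10.877054; I≈8.819823, D=e−e_prev≈20.138145; u=1/2·10.877054+5/4·8.819823+3/4·20.138145≈31.566915; next y=1/10·(-8.877054)+1/2·31.566915≈14.895752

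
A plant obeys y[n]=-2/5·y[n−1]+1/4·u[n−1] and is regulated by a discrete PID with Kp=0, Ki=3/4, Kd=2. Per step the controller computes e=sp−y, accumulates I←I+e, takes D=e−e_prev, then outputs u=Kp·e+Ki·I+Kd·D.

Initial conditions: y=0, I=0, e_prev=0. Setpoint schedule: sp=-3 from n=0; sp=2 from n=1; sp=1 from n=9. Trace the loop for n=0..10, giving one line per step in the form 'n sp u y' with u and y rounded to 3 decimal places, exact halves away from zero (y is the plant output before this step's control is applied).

0 -3 -8.250 0.000
1 2 14.922 -2.063
2 2 -14.356 4.555
3 2 24.372 -5.411
4 2 -27.591 8.257
5 2 45.813 -10.201
6 2 -52.722 15.533
7 2 84.646 -19.394
8 2 -102.024 28.919
9 1 153.143 -37.074
10 1 -196.307 53.115

(exact arithmetic carried between steps; '≈' marks a value shown rounded to 6 d.p. or computed from one; I and e_prev carry over from the previous line; the table rounds u and y to 3 d.p., halves away from zero)
n=0: y=0, sp=-3, e=sp−y=-3; I=-3, D=e−e_prev=-3; u=0·(-3)+3/4·(-3)+2·(-3)=-8.25; next y=-2/5·0+1/4·(-8.25)=-2.0625
n=1: y=-2.0625, sp=2, e=sp−y=4.0625; I=1.0625, D=e−e_prev=7.0625; u=0·4.0625+3/4·1.0625+2·7.0625=14.921875; next y=-2/5·(-2.0625)+1/4·14.921875≈4.555469
n=2: y≈4.555469, sp=2, e=sp−y≈-2.555469; I≈-1.492969, D=e−e_prev≈-6.617969; u=0·(-2.555469)+3/4·(-1.492969)+2·(-6.617969)≈-14.355664; next y=-2/5·4.555469+1/4·(-14.355664)≈-5.411104
n=3: y≈-5.411104, sp=2, e=sp−y≈7.411104; I≈5.918135, D=e−e_prev≈9.966572; u=0·7.411104+3/4·5.918135+2·9.966572≈24.371746; next y=-2/5·(-5.411104)+1/4·24.371746≈8.257378
n=4: y≈8.257378, sp=2, e=sp−y≈-6.257378; I≈-0.339243, D=e−e_prev≈-13.668481; u=0·(-6.257378)+3/4·(-0.339243)+2·(-13.668481)≈-27.591395; next y=-2/5·8.257378+1/4·(-27.591395)≈-10.200800
n=5: y≈-10.200800, sp=2, e=sp−y≈12.200800; I≈11.861557, D=e−e_prev≈18.458178; u=0·12.200800+3/4·11.861557+2·18.458178≈45.812523; next y=-2/5·(-10.200800)+1/4·45.812523≈15.533451
n=6: y≈15.533451, sp=2, e=sp−y≈-13.533451; I≈-1.671894, D=e−e_prev≈-25.734251; u=0·(-13.533451)+3/4·(-1.671894)+2·(-25.734251)≈-52.722421; next y=-2/5·15.533451+1/4·(-52.722421)≈-19.393986
n=7: y≈-19.393986, sp=2, e=sp−y≈21.393986; I≈19.722092, D=e−e_prev≈34.927436; u=0·21.393986+3/4·19.722092+2·34.927436≈84.646441; next y=-2/5·(-19.393986)+1/4·84.646441≈28.919205
n=8: y≈28.919205, sp=2, e=sp−y≈-26.919205; I≈-7.197113, D=e−e_prev≈-48.313190; u=0·(-26.919205)+3/4·(-7.197113)+2·(-48.313190)≈-102.024215; next y=-2/5·28.919205+1/4·(-102.024215)≈-37.073736
n=9: y≈-37.073736, sp=1, e=sp−y≈38.073736; I≈30.876623, D=e−e_prev≈64.992940; u=0·38.073736+3/4·30.876623+2·64.992940≈153.143348; next y=-2/5·(-37.073736)+1/4·153.143348≈53.115331
n=10: y≈53.115331, sp=1, e=sp−y≈-52.115331; I≈-21.238708, D=e−e_prev≈-90.189067; u=0·(-52.115331)+3/4·(-21.238708)+2·(-90.189067)≈-196.307165; next y=-2/5·53.115331+1/4·(-196.307165)≈-70.322924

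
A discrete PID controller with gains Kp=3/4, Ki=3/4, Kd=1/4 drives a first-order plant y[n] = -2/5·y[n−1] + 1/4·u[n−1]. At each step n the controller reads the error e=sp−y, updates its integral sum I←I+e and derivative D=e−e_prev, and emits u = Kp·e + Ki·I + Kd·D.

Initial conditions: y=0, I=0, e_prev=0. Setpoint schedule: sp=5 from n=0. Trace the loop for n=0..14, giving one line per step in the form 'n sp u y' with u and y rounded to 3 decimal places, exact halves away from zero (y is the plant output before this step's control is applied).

0 5 8.750 0.000
1 5 7.422 2.188
2 5 12.190 0.980
3 5 11.972 2.655
4 5 15.417 1.931
5 5 15.524 3.082
6 5 18.009 2.648
7 5 18.273 3.443
8 5 20.081 3.191
9 5 20.407 3.744
10 5 21.732 3.604
11 5 22.067 3.991
12 5 23.044 3.920
13 5 23.359 4.193
14 5 24.086 4.163

(exact arithmetic carried between steps; '≈' marks a value shown rounded to 6 d.p. or computed from one; I and e_prev carry over from the previous line; the table rounds u and y to 3 d.p., halves away from zero)
n=0: y=0, sp=5, e=sp−y=5; I=5, D=e−e_prev=5; u=3/4·5+3/4·5+1/4·5=8.75; next y=-2/5·0+1/4·8.75=2.1875
n=1: y=2.1875, sp=5, e=sp−y=2.8125; I=7.8125, D=e−e_prev=-2.1875; u=3/4·2.8125+3/4·7.8125+1/4·(-2.1875)=7.421875; next y=-2/5·2.1875+1/4·7.421875≈0.980469
n=2: y≈0.980469, sp=5, e=sp−y≈4.019531; I≈11.832031, D=e−e_prev≈1.207031; u=3/4·4.019531+3/4·11.832031+1/4·1.207031≈12.190430; next y=-2/5·0.980469+1/4·12.190430≈2.655420
n=3: y≈2.655420, sp=5, e=sp−y≈2.344580; I≈14.176611, D=e−e_prev≈-1.674951; u=3/4·2.344580+3/4·14.176611+1/4·(-1.674951)≈11.972156; next y=-2/5·2.655420+1/4·11.972156≈1.930871
n=4: y≈1.930871, sp=5, e=sp−y≈3.069129; I≈17.245740, D=e−e_prev≈0.724549; u=3/4·3.069129+3/4·17.245740+1/4·0.724549≈15.417289; next y=-2/5·1.930871+1/4·15.417289≈3.081974
n=5: y≈3.081974, sp=5, e=sp−y≈1.918026; I≈19.163766, D=e−e_prev≈-1.151103; u=3/4·1.918026+3/4·19.163766+1/4·(-1.151103)≈15.523569; next y=-2/5·3.081974+1/4·15.523569≈2.648103
n=6: y≈2.648103, sp=5, e=sp−y≈2.351897; I≈21.515664, D=e−e_prev≈0.433871; u=3/4·2.351897+3/4·21.515664+1/4·0.433871≈18.009139; next y=-2/5·2.648103+1/4·18.009139≈3.443044
n=7: y≈3.443044, sp=5, e=sp−y≈1.556956; I≈23.072620, D=e−e_prev≈-0.794941; u=3/4·1.556956+3/4·23.072620+1/4·(-0.794941)≈18.273447; next y=-2/5·3.443044+1/4·18.273447≈3.191144
n=8: y≈3.191144, sp=5, e=sp−y≈1.808856; I≈24.881476, D=e−e_prev≈0.251899; u=3/4·1.808856+3/4·24.881476+1/4·0.251899≈20.080723; next y=-2/5·3.191144+1/4·20.080723≈3.743723
n=9: y≈3.743723, sp=5, e=sp−y≈1.256277; I≈26.137753, D=e−e_prev≈-0.552579; u=3/4·1.256277+3/4·26.137753+1/4·(-0.552579)≈20.407377; next y=-2/5·3.743723+1/4·20.407377≈3.604355
n=10: y≈3.604355, sp=5, e=sp−y≈1.395645; I≈27.533398, D=e−e_prev≈0.139368; u=3/4·1.395645+3/4·27.533398+1/4·0.139368≈21.731624; next y=-2/5·3.604355+1/4·21.731624≈3.991164
n=11: y≈3.991164, sp=5, e=sp−y≈1.008836; I≈28.542234, D=e−e_prev≈-0.386809; u=3/4·1.008836+3/4·28.542234+1/4·(-0.386809)≈22.066600; next y=-2/5·3.991164+1/4·22.066600≈3.920184
n=12: y≈3.920184, sp=5, e=sp−y≈1.079816; I≈29.622049, D=e−e_prev≈0.070979; u=3/4·1.079816+3/4·29.622049+1/4·0.070979≈23.044143; next y=-2/5·3.920184+1/4·23.044143≈4.192962
n=13: y≈4.192962, sp=5, e=sp−y≈0.807038; I≈30.429087, D=e−e_prev≈-0.272778; u=3/4·0.807038+3/4·30.429087+1/4·(-0.272778)≈23.358899; next y=-2/5·4.192962+1/4·23.358899≈4.162540
n=14: y≈4.162540, sp=5, e=sp−y≈0.837460; I≈31.266547, D=e−e_prev≈0.030422; u=3/4·0.837460+3/4·31.266547+1/4·0.030422≈24.085611; next y=-2/5·4.162540+1/4·24.085611≈4.356387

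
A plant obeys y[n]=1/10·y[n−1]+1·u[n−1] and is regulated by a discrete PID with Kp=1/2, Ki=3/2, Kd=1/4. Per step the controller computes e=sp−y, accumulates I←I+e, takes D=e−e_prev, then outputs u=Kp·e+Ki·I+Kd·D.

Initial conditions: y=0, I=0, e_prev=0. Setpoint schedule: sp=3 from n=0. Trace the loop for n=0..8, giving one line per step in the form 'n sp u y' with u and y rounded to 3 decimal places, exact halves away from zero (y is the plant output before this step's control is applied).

0 3 6.750 0.000
1 3 -4.688 6.750
2 3 15.591 -4.013
3 3 -19.785 15.189
4 3 42.007 -18.267
5 3 -65.962 40.180
6 3 122.659 -61.944
7 3 -206.876 116.465
8 3 368.841 -195.229

(exact arithmetic carried between steps; '≈' marks a value shown rounded to 6 d.p. or computed from one; I and e_prev carry over from the previous line; the table rounds u and y to 3 d.p., halves away from zero)
n=0: y=0, sp=3, e=sp−y=3; I=3, D=e−e_prev=3; u=1/2·3+3/2·3+1/4·3=6.75; next y=1/10·0+1·6.75=6.75
n=1: y=6.75, sp=3, e=sp−y=-3.75; I=-0.75, D=e−e_prev=-6.75; u=1/2·(-3.75)+3/2·(-0.75)+1/4·(-6.75)=-4.6875; next y=1/10·6.75+1·(-4.6875)=-4.0125
n=2: y=-4.0125, sp=3, e=sp−y=7.0125; I=6.2625, D=e−e_prev=10.7625; u=1/2·7.0125+3/2·6.2625+1/4·10.7625=15.590625; next y=1/10·(-4.0125)+1·15.590625=15.189375
n=3: y=15.189375, sp=3, e=sp−y=-12.189375; I=-5.926875, D=e−e_prev=-19.201875; u=1/2·(-12.189375)+3/2·(-5.926875)+1/4·(-19.201875)≈-19.785469; next y=1/10·15.189375+1·(-19.785469)≈-18.266531
n=4: y≈-18.266531, sp=3, e=sp−y≈21.266531; I≈15.339656, D=e−e_prev≈33.455906; u=1/2·21.266531+3/2·15.339656+1/4·33.455906≈42.006727; next y=1/10·(-18.266531)+1·42.006727≈40.180073
n=5: y≈40.180073, sp=3, e=sp−y≈-37.180073; I≈-21.840417, D=e−e_prev≈-58.446605; u=1/2·(-37.180073)+3/2·(-21.840417)+1/4·(-58.446605)≈-65.962314; next y=1/10·40.180073+1·(-65.962314)≈-61.944306
n=6: y≈-61.944306, sp=3, e=sp−y≈64.944306; I≈43.103889, D=e−e_prev≈102.124380; u=1/2·64.944306+3/2·43.103889+1/4·102.124380≈122.659082; next y=1/10·(-61.944306)+1·122.659082≈116.464651
n=7: y≈116.464651, sp=3, e=sp−y≈-113.464651; I≈-70.360762, D=e−e_prev≈-178.408958; u=1/2·(-113.464651)+3/2·(-70.360762)+1/4·(-178.408958)≈-206.875708; next y=1/10·116.464651+1·(-206.875708)≈-195.229243
n=8: y≈-195.229243, sp=3, e=sp−y≈198.229243; I≈127.868481, D=e−e_prev≈311.693894; u=1/2·198.229243+3/2·127.868481+1/4·311.693894≈368.840816; next y=1/10·(-195.229243)+1·368.840816≈349.317892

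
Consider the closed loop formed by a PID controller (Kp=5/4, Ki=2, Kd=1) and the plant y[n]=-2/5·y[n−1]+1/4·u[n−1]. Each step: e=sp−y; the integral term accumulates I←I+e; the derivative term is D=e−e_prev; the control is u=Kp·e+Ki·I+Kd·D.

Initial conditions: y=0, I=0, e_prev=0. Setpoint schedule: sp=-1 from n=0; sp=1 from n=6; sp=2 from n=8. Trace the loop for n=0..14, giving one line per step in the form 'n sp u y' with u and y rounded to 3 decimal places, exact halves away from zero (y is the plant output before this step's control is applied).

0 -1 -4.250 0.000
1 -1 -0.734 -1.063
2 -1 -7.213 0.241
3 -1 0.708 -1.900
4 -1 -11.690 0.937
5 -1 5.269 -3.297
6 1 -11.089 2.636
7 1 17.040 -3.827
8 2 -16.393 5.791
9 2 36.514 -6.414
10 2 -35.824 11.694
11 2 70.541 -13.634
12 2 -79.590 23.089
13 2 136.897 -29.133
14 2 -171.854 45.878

(exact arithmetic carried between steps; '≈' marks a value shown rounded to 6 d.p. or computed from one; I and e_prev carry over from the previous line; the table rounds u and y to 3 d.p., halves away from zero)
n=0: y=0, sp=-1, e=sp−y=-1; I=-1, D=e−e_prev=-1; u=5/4·(-1)+2·(-1)+1·(-1)=-4.25; next y=-2/5·0+1/4·(-4.25)=-1.0625
n=1: y=-1.0625, sp=-1, e=sp−y=0.0625; I=-0.9375, D=e−e_prev=1.0625; u=5/4·0.0625+2·(-0.9375)+1·1.0625=-0.734375; next y=-2/5·(-1.0625)+1/4·(-0.734375)≈0.241406
n=2: y≈0.241406, sp=-1, e=sp−y≈-1.241406; I≈-2.178906, D=e−e_prev≈-1.303906; u=5/4·(-1.241406)+2·(-2.178906)+1·(-1.303906)≈-7.213477; next y=-2/5·0.241406+1/4·(-7.213477)≈-1.899932
n=3: y≈-1.899932, sp=-1, e=sp−y≈0.899932; I≈-1.278975, D=e−e_prev≈2.141338; u=5/4·0.899932+2·(-1.278975)+1·2.141338≈0.708303; next y=-2/5·(-1.899932)+1/4·0.708303≈0.937048
n=4: y≈0.937048, sp=-1, e=sp−y≈-1.937048; I≈-3.216023, D=e−e_prev≈-2.836980; u=5/4·(-1.937048)+2·(-3.216023)+1·(-2.836980)≈-11.690337; next y=-2/5·0.937048+1/4·(-11.690337)≈-3.297404
n=5: y≈-3.297404, sp=-1, e=sp−y≈2.297404; I≈-0.918619, D=e−e_prev≈4.234452; u=5/4·2.297404+2·(-0.918619)+1·4.234452≈5.268968; next y=-2/5·(-3.297404)+1/4·5.268968≈2.636203
n=6: y≈2.636203, sp=1, e=sp−y≈-1.636203; I≈-2.554823, D=e−e_prev≈-3.933607; u=5/4·(-1.636203)+2·(-2.554823)+1·(-3.933607)≈-11.088507; next y=-2/5·2.636203+1/4·(-11.088507)≈-3.826608
n=7: y≈-3.826608, sp=1, e=sp−y≈4.826608; I≈2.271785, D=e−e_prev≈6.462811; u=5/4·4.826608+2·2.271785+1·6.462811≈17.039642; next y=-2/5·(-3.826608)+1/4·17.039642≈5.790554
n=8: y≈5.790554, sp=2, e=sp−y≈-3.790554; I≈-1.518768, D=e−e_prev≈-8.617162; u=5/4·(-3.790554)+2·(-1.518768)+1·(-8.617162)≈-16.392891; next y=-2/5·5.790554+1/4·(-16.392891)≈-6.414444
n=9: y≈-6.414444, sp=2, e=sp−y≈8.414444; I≈6.895676, D=e−e_prev≈12.204998; u=5/4·8.414444+2·6.895676+1·12.204998≈36.514404; next y=-2/5·(-6.414444)+1/4·36.514404≈11.694379
n=10: y≈11.694379, sp=2, e=sp−y≈-9.694379; I≈-2.798703, D=e−e_prev≈-18.108823; u=5/4·(-9.694379)+2·(-2.798703)+1·(-18.108823)≈-35.824202; next y=-2/5·11.694379+1/4·(-35.824202)≈-13.633802
n=11: y≈-13.633802, sp=2, e=sp−y≈15.633802; I≈12.835099, D=e−e_prev≈25.328181; u=5/4·15.633802+2·12.835099+1·25.328181≈70.540631; next y=-2/5·(-13.633802)+1/4·70.540631≈23.088679
n=12: y≈23.088679, sp=2, e=sp−y≈-21.088679; I≈-8.253580, D=e−e_prev≈-36.722481; u=5/4·(-21.088679)+2·(-8.253580)+1·(-36.722481)≈-79.590488; next y=-2/5·23.088679+1/4·(-79.590488)≈-29.133093
n=13: y≈-29.133093, sp=2, e=sp−y≈31.133093; I≈22.879514, D=e−e_prev≈52.221772; u=5/4·31.133093+2·22.879514+1·52.221772≈136.897167; next y=-2/5·(-29.133093)+1/4·136.897167≈45.877529
n=14: y≈45.877529, sp=2, e=sp−y≈-43.877529; I≈-20.998015, D=e−e_prev≈-75.010623; u=5/4·(-43.877529)+2·(-20.998015)+1·(-75.010623)≈-171.853564; next y=-2/5·45.877529+1/4·(-171.853564)≈-61.314403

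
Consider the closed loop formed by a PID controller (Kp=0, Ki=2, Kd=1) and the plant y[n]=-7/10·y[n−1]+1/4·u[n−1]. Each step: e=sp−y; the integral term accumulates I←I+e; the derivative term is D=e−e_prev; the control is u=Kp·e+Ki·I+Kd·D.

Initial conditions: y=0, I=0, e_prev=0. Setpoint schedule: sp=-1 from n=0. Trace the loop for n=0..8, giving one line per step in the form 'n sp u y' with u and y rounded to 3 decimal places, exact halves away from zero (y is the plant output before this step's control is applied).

(exact arithmetic carried between steps; '≈' marks a value shown rounded to 6 d.p. or computed from one; I and e_prev carry over from the previous line; the table rounds u and y to 3 d.p., halves away from zero)
n=0: y=0, sp=-1, e=sp−y=-1; I=-1, D=e−e_prev=-1; u=0·(-1)+2·(-1)+1·(-1)=-3; next y=-7/10·0+1/4·(-3)=-0.75
n=1: y=-0.75, sp=-1, e=sp−y=-0.25; I=-1.25, D=e−e_prev=0.75; u=0·(-0.25)+2·(-1.25)+1·0.75=-1.75; next y=-7/10·(-0.75)+1/4·(-1.75)=0.0875
n=2: y=0.0875, sp=-1, e=sp−y=-1.0875; I=-2.3375, D=e−e_prev=-0.8375; u=0·(-1.0875)+2·(-2.3375)+1·(-0.8375)=-5.5125; next y=-7/10·0.0875+1/4·(-5.5125)=-1.439375
n=3: y=-1.439375, sp=-1, e=sp−y=0.439375; I=-1.898125, D=e−e_prev=1.526875; u=0·0.439375+2·(-1.898125)+1·1.526875=-2.269375; next y=-7/10·(-1.439375)+1/4·(-2.269375)≈0.440219
n=4: y≈0.440219, sp=-1, e=sp−y≈-1.440219; I≈-3.338344, D=e−e_prev≈-1.879594; u=0·(-1.440219)+2·(-3.338344)+1·(-1.879594)≈-8.556281; next y=-7/10·0.440219+1/4·(-8.556281)≈-2.447223
n=5: y≈-2.447223, sp=-1, e=sp−y≈1.447223; I≈-1.891120, D=e−e_prev≈2.887442; u=0·1.447223+2·(-1.891120)+1·2.887442≈-0.894798; next y=-7/10·(-2.447223)+1/4·(-0.894798)≈1.489357
n=6: y≈1.489357, sp=-1, e=sp−y≈-2.489357; I≈-4.380477, D=e−e_prev≈-3.936580; u=0·(-2.489357)+2·(-4.380477)+1·(-3.936580)≈-12.697534; next y=-7/10·1.489357+1/4·(-12.697534)≈-4.216933
n=7: y≈-4.216933, sp=-1, e=sp−y≈3.216933; I≈-1.163544, D=e−e_prev≈5.706290; u=0·3.216933+2·(-1.163544)+1·5.706290≈3.379203; next y=-7/10·(-4.216933)+1/4·3.379203≈3.796654
n=8: y≈3.796654, sp=-1, e=sp−y≈-4.796654; I≈-5.960198, D=e−e_prev≈-8.013587; u=0·(-4.796654)+2·(-5.960198)+1·(-8.013587)≈-19.933983; next y=-7/10·3.796654+1/4·(-19.933983)≈-7.641154

0 -1 -3.000 0.000
1 -1 -1.750 -0.750
2 -1 -5.513 0.088
3 -1 -2.269 -1.439
4 -1 -8.556 0.440
5 -1 -0.895 -2.447
6 -1 -12.698 1.489
7 -1 3.379 -4.217
8 -1 -19.934 3.797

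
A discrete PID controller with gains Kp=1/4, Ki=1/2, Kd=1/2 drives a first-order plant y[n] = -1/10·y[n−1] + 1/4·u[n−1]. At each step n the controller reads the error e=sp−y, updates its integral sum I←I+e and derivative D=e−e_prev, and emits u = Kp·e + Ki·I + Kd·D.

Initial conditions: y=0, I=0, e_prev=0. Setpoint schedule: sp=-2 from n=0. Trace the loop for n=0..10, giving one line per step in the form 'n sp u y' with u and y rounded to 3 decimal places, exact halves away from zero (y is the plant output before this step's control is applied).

0 -2 -2.500 0.000
1 -2 -1.719 -0.625
2 -2 -3.041 -0.367
3 -2 -3.283 -0.724
4 -2 -4.068 -0.748
5 -2 -4.464 -0.942
6 -2 -4.991 -1.022
7 -2 -5.365 -1.145
8 -2 -5.753 -1.227
9 -2 -6.069 -1.315
10 -2 -6.368 -1.386

(exact arithmetic carried between steps; '≈' marks a value shown rounded to 6 d.p. or computed from one; I and e_prev carry over from the previous line; the table rounds u and y to 3 d.p., halves away from zero)
n=0: y=0, sp=-2, e=sp−y=-2; I=-2, D=e−e_prev=-2; u=1/4·(-2)+1/2·(-2)+1/2·(-2)=-2.5; next y=-1/10·0+1/4·(-2.5)=-0.625
n=1: y=-0.625, sp=-2, e=sp−y=-1.375; I=-3.375, D=e−e_prev=0.625; u=1/4·(-1.375)+1/2·(-3.375)+1/2·0.625=-1.71875; next y=-1/10·(-0.625)+1/4·(-1.71875)≈-0.367188
n=2: y≈-0.367188, sp=-2, e=sp−y≈-1.632813; I≈-5.007813, D=e−e_prev≈-0.257813; u=1/4·(-1.632813)+1/2·(-5.007813)+1/2·(-0.257813)≈-3.041016; next y=-1/10·(-0.367188)+1/4·(-3.041016)≈-0.723535
n=3: y≈-0.723535, sp=-2, e=sp−y≈-1.276465; I≈-6.284277, D=e−e_prev≈0.356348; u=1/4·(-1.276465)+1/2·(-6.284277)+1/2·0.356348≈-3.283081; next y=-1/10·(-0.723535)+1/4·(-3.283081)≈-0.748417
n=4: y≈-0.748417, sp=-2, e=sp−y≈-1.251583; I≈-7.535861, D=e−e_prev≈0.024882; u=1/4·(-1.251583)+1/2·(-7.535861)+1/2·0.024882≈-4.068385; next y=-1/10·(-0.748417)+1/4·(-4.068385)≈-0.942255
n=5: y≈-0.942255, sp=-2, e=sp−y≈-1.057745; I≈-8.593606, D=e−e_prev≈0.193838; u=1/4·(-1.057745)+1/2·(-8.593606)+1/2·0.193838≈-4.464320; next y=-1/10·(-0.942255)+1/4·(-4.464320)≈-1.021855
n=6: y≈-1.021855, sp=-2, e=sp−y≈-0.978145; I≈-9.571751, D=e−e_prev≈0.079600; u=1/4·(-0.978145)+1/2·(-9.571751)+1/2·0.079600≈-4.990612; next y=-1/10·(-1.021855)+1/4·(-4.990612)≈-1.145468
n=7: y≈-1.145468, sp=-2, e=sp−y≈-0.854532; I≈-10.426284, D=e−e_prev≈0.123613; u=1/4·(-0.854532)+1/2·(-10.426284)+1/2·0.123613≈-5.364969; next y=-1/10·(-1.145468)+1/4·(-5.364969)≈-1.226695
n=8: y≈-1.226695, sp=-2, e=sp−y≈-0.773305; I≈-11.199588, D=e−e_prev≈0.081228; u=1/4·(-0.773305)+1/2·(-11.199588)+1/2·0.081228≈-5.752506; next y=-1/10·(-1.226695)+1/4·(-5.752506)≈-1.315457
n=9: y≈-1.315457, sp=-2, e=sp−y≈-0.684543; I≈-11.884131, D=e−e_prev≈0.088762; u=1/4·(-0.684543)+1/2·(-11.884131)+1/2·0.088762≈-6.068821; next y=-1/10·(-1.315457)+1/4·(-6.068821)≈-1.385659
n=10: y≈-1.385659, sp=-2, e=sp−y≈-0.614341; I≈-12.498472, D=e−e_prev≈0.070202; u=1/4·(-0.614341)+1/2·(-12.498472)+1/2·0.070202≈-6.367720; next y=-1/10·(-1.385659)+1/4·(-6.367720)≈-1.453364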